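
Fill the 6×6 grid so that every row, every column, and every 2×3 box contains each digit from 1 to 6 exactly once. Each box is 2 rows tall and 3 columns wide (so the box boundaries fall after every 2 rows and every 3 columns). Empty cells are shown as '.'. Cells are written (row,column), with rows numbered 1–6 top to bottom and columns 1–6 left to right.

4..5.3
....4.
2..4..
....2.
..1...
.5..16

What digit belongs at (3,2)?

(1,5) = 6 (sole candidate).
(6,1) = 3 (sole candidate).
(6,4) = 2 (sole candidate).
(1,3) = 2 (sole candidate).
(2,4) = 1 (sole candidate).
(2,6) = 2 (sole candidate).
(5,1) = 6 (sole candidate).
(5,4) = 3 (sole candidate).
(5,5) = 5 (sole candidate).
(5,6) = 4 (sole candidate).
(6,3) = 4 (sole candidate).
(1,2) = 1 (sole candidate).
(2,1) = 5 (sole candidate).
(3,5) = 3 (sole candidate).
(4,1) = 1 (sole candidate).
(4,4) = 6 (sole candidate).
(4,6) = 5 (sole candidate).
(5,2) = 2 (sole candidate).
(3,2) = 6: row 3 has {2,3,4}; col 2 has {1,2,5}; box has {1,2} → only 6 remains.

6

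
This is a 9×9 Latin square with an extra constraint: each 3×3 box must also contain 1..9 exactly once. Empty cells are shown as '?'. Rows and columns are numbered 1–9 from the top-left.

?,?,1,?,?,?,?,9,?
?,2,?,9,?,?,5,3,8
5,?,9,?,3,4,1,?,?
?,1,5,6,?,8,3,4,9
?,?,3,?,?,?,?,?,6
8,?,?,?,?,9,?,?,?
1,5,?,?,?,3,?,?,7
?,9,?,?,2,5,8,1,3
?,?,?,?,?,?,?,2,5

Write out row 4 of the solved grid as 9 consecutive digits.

row 3, column 9 = 2: row 3 has {1,3,4,5,9}; col 9 has {3,5,6,7,8,9}; box has {1,3,5,8,9} → only 2 remains.
row 4, column 5 = 7: row 4 has {1,3,4,5,6,8,9}; col 5 has {2,3}; box has {6,8,9} → only 7 remains.
row 6, column 9 = 1: row 6 has {8,9}; col 9 has {2,3,5,6,7,8,9}; box has {3,4,6,9} → only 1 remains.
row 7, column 8 = 6: row 7 has {1,3,5,7}; col 8 has {1,2,3,4,9}; box has {1,2,3,5,7,8} → only 6 remains.
row 1, column 9 = 4: row 1 has {1,9}; col 9 has {1,2,3,5,6,7,8,9}; box has {1,2,3,5,8,9} → only 4 remains.
row 3, column 8 = 7: row 3 has {1,2,3,4,5,9}; col 8 has {1,2,3,4,6,9}; box has {1,2,3,4,5,8,9} → only 7 remains.
row 4, column 1 = 2: row 4 has {1,3,4,5,6,7,8,9}; col 1 has {1,5,8}; box has {1,3,5,8} → only 2 remains.

215678349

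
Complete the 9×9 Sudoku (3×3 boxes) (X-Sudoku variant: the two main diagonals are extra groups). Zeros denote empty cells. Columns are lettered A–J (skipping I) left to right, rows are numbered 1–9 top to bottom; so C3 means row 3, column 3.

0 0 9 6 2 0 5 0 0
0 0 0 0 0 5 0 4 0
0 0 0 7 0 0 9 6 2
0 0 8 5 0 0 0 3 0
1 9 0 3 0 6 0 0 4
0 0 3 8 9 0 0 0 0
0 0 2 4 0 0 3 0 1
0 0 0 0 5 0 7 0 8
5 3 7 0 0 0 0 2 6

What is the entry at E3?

1

C5 = 5 (sole candidate).
E5 = 7 (sole candidate).
H5 = 8 (sole candidate).
H8 = 9 (sole candidate).
G9 = 4 (sole candidate).
J1 = 3 (sole candidate).
J2 = 7 (sole candidate).
F4 = 1 (sole candidate).
J4 = 9 (sole candidate).
G5 = 2 (sole candidate).
J6 = 5 (sole candidate).
H7 = 5 (sole candidate).
B8 = 6 (sole candidate).
H1 = 1 (sole candidate).
G2 = 8 (sole candidate).
E4 = 4 (sole candidate).
G4 = 6 (sole candidate).
F6 = 2 (sole candidate).
G6 = 1 (sole candidate).
H6 = 7 (sole candidate).
B7 = 8 (sole candidate).
E7 = 6 (sole candidate).
A8 = 4 (sole candidate).
C8 = 1 (sole candidate).
D8 = 2 (sole candidate).
F8 = 3 (sole candidate).
A1 = 8 (sole candidate).
F1 = 4 (sole candidate).
B2 = 1 (sole candidate).
C2 = 6 (sole candidate).
D2 = 9 (sole candidate).
E2 = 3 (sole candidate).
A3 = 3 (sole candidate).
C3 = 4 (sole candidate).
F3 = 8 (sole candidate).
A6 = 6 (sole candidate).
B6 = 4 (sole candidate).
A7 = 9 (sole candidate).
F7 = 7 (sole candidate).
D9 = 1 (sole candidate).
E9 = 8 (sole candidate).
F9 = 9 (sole candidate).
B1 = 7 (sole candidate).
A2 = 2 (sole candidate).
B3 = 5 (sole candidate).
E3 = 1: row 3 has {2,3,4,5,6,7,8,9}; col 5 has {2,3,4,5,6,7,8,9}; box has {2,3,4,5,6,7,8,9} → only 1 remains.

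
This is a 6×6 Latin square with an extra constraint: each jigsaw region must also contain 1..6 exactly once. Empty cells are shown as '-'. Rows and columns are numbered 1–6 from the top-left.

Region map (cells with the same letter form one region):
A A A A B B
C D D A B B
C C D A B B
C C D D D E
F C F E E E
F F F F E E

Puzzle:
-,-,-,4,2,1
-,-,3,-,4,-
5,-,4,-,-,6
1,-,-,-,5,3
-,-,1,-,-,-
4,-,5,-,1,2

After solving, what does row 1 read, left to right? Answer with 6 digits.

row 1, column 3 = 6: row 1 has {1,2,4}; col 3 has {1,3,4,5}; region has {4} → only 6 remains.
row 2, column 6 = 5: row 2 has {3,4}; col 6 has {1,2,3,6}; region has {1,2,4,6} → only 5 remains.
row 3, column 5 = 3: row 3 has {4,5,6}; col 5 has {1,2,4,5}; region has {1,2,4,5,6} → only 3 remains.
row 4, column 3 = 2: row 4 has {1,3,5}; col 3 has {1,3,4,5,6}; region has {3,4,5} → only 2 remains.
row 4, column 4 = 6: row 4 has {1,2,3,5}; col 4 has {4}; region has {2,3,4,5} → only 6 remains.
row 5, column 4 = 5: row 5 has {1}; col 4 has {4,6}; region has {1,2,3} → only 5 remains.
row 5, column 5 = 6: row 5 has {1,5}; col 5 has {1,2,3,4,5}; region has {1,2,3,5} → only 6 remains.
row 5, column 6 = 4: row 5 has {1,5,6}; col 6 has {1,2,3,5,6}; region has {1,2,3,5,6} → only 4 remains.
row 6, column 4 = 3: row 6 has {1,2,4,5}; col 4 has {4,5,6}; region has {1,4,5} → only 3 remains.
row 1, column 1 = 3: row 1 has {1,2,4,6}; col 1 has {1,4,5}; region has {4,6} → only 3 remains.
row 1, column 2 = 5: row 1 has {1,2,3,4,6}; col 2 has {}; region has {3,4,6} → only 5 remains.

356421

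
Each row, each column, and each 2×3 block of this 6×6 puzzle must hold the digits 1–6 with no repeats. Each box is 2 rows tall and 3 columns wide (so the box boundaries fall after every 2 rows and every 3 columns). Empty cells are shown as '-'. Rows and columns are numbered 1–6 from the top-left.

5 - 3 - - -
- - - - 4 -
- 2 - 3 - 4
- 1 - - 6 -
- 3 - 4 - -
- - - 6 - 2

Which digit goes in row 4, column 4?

2

row 2, column 2 = 6 (sole candidate).
row 3, column 1 = 6 (sole candidate).
row 3, column 3 = 5 (sole candidate).
row 3, column 5 = 1 (sole candidate).
row 4, column 3 = 4 (sole candidate).
row 4, column 6 = 5 (sole candidate).
row 5, column 5 = 5 (sole candidate).
row 5, column 6 = 1 (sole candidate).
row 6, column 3 = 1 (sole candidate).
row 6, column 5 = 3 (sole candidate).
row 1, column 2 = 4 (sole candidate).
row 1, column 5 = 2 (sole candidate).
row 1, column 6 = 6 (sole candidate).
row 2, column 3 = 2 (sole candidate).
row 2, column 6 = 3 (sole candidate).
row 4, column 1 = 3 (sole candidate).
row 4, column 4 = 2: row 4 has {1,3,4,5,6}; col 4 has {3,4,6}; box has {1,3,4,5,6} → only 2 remains.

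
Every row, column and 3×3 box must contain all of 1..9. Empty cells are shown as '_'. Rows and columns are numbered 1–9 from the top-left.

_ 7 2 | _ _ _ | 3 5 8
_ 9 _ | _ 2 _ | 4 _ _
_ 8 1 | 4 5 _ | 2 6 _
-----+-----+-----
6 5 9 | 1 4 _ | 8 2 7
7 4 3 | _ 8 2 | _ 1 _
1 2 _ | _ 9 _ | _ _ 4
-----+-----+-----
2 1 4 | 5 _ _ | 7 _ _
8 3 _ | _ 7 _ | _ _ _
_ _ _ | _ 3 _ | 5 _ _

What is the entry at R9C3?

R1C1 = 4: row 1 has {2,3,5,7,8}; col 1 has {1,2,6,7,8}; box has {1,2,7,8,9} → only 4 remains.
R2C8 = 7: row 2 has {2,4,9}; col 8 has {1,2,5,6}; box has {2,3,4,5,6,8} → only 7 remains.
R2C9 = 1: row 2 has {2,4,7,9}; col 9 has {4,7,8}; box has {2,3,4,5,6,7,8} → only 1 remains.
R3C1 = 3: row 3 has {1,2,4,5,6,8}; col 1 has {1,2,4,6,7,8}; box has {1,2,4,7,8,9} → only 3 remains.
R3C9 = 9: row 3 has {1,2,3,4,5,6,8}; col 9 has {1,4,7,8}; box has {1,2,3,4,5,6,7,8} → only 9 remains.
R4C6 = 3: row 4 has {1,2,4,5,6,7,8,9}; col 6 has {2}; box has {1,2,4,8,9} → only 3 remains.
R5C4 = 6: row 5 has {1,2,3,4,7,8}; col 4 has {1,4,5}; box has {1,2,3,4,8,9} → only 6 remains.
R5C7 = 9: row 5 has {1,2,3,4,6,7,8}; col 7 has {2,3,4,5,7,8}; box has {1,2,4,7,8} → only 9 remains.
R5C9 = 5: row 5 has {1,2,3,4,6,7,8,9}; col 9 has {1,4,7,8,9}; box has {1,2,4,7,8,9} → only 5 remains.
R6C3 = 8: row 6 has {1,2,4,9}; col 3 has {1,2,3,4,9}; box has {1,2,3,4,5,6,7,9} → only 8 remains.
R6C4 = 7: row 6 has {1,2,4,8,9}; col 4 has {1,4,5,6}; box has {1,2,3,4,6,8,9} → only 7 remains.
R6C6 = 5: row 6 has {1,2,4,7,8,9}; col 6 has {2,3}; box has {1,2,3,4,6,7,8,9} → only 5 remains.
R6C7 = 6: row 6 has {1,2,4,5,7,8,9}; col 7 has {2,3,4,5,7,8,9}; box has {1,2,4,5,7,8,9} → only 6 remains.
R6C8 = 3: row 6 has {1,2,4,5,6,7,8,9}; col 8 has {1,2,5,6,7}; box has {1,2,4,5,6,7,8,9} → only 3 remains.
R7C5 = 6: row 7 has {1,2,4,5,7}; col 5 has {2,3,4,5,7,8,9}; box has {3,5,7} → only 6 remains.
R7C9 = 3: row 7 has {1,2,4,5,6,7}; col 9 has {1,4,5,7,8,9}; box has {5,7} → only 3 remains.
R8C7 = 1: row 8 has {3,7,8}; col 7 has {2,3,4,5,6,7,8,9}; box has {3,5,7} → only 1 remains.
R9C1 = 9: row 9 has {3,5}; col 1 has {1,2,3,4,6,7,8}; box has {1,2,3,4,8} → only 9 remains.
R9C2 = 6: row 9 has {3,5,9}; col 2 has {1,2,3,4,5,7,8,9}; box has {1,2,3,4,8,9} → only 6 remains.
R9C3 = 7: row 9 has {3,5,6,9}; col 3 has {1,2,3,4,8,9}; box has {1,2,3,4,6,8,9} → only 7 remains.

7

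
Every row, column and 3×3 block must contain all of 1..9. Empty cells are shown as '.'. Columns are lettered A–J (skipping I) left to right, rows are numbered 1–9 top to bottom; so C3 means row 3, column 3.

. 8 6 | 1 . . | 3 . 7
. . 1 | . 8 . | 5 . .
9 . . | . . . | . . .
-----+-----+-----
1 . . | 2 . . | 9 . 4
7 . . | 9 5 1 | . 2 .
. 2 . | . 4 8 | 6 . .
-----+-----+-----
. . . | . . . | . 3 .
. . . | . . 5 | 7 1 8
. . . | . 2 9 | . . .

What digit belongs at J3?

6

E1 = 9: row 1 has {1,3,6,7,8}; col 5 has {2,4,5,8}; box has {1,8} → only 9 remains.
H1 = 4: row 1 has {1,3,6,7,8,9}; col 8 has {1,2,3}; box has {3,5,7} → only 4 remains.
G5 = 8: row 5 has {1,2,5,7,9}; col 7 has {3,5,6,7,9}; box has {2,4,6,9} → only 8 remains.
J5 = 3: row 5 has {1,2,5,7,8,9}; col 9 has {4,7,8}; box has {2,4,6,8,9} → only 3 remains.
G9 = 4: row 9 has {2,9}; col 7 has {3,5,6,7,8,9}; box has {1,3,7,8} → only 4 remains.
F1 = 2: row 1 has {1,3,4,6,7,8,9}; col 6 has {1,5,8,9}; box has {1,8,9} → only 2 remains.
C5 = 4: row 5 has {1,2,3,5,7,8,9}; col 3 has {1,6}; box has {1,2,7} → only 4 remains.
G7 = 2: row 7 has {3}; col 7 has {3,4,5,6,7,8,9}; box has {1,3,4,7,8} → only 2 remains.
A1 = 5: row 1 has {1,2,3,4,6,7,8,9}; col 1 has {1,7,9}; box has {1,6,8,9} → only 5 remains.
G3 = 1: row 3 has {9}; col 7 has {2,3,4,5,6,7,8,9}; box has {3,4,5,7} → only 1 remains.
B5 = 6: row 5 has {1,2,3,4,5,7,8,9}; col 2 has {2,8}; box has {1,2,4,7} → only 6 remains.
A6 = 3: row 6 has {2,4,6,8}; col 1 has {1,5,7,9}; box has {1,2,4,6,7} → only 3 remains.
D6 = 7: row 6 has {2,3,4,6,8}; col 4 has {1,2,9}; box has {1,2,4,5,8,9} → only 7 remains.
H6 = 5: row 6 has {2,3,4,6,7,8}; col 8 has {1,2,3,4}; box has {2,3,4,6,8,9} → only 5 remains.
J6 = 1: row 6 has {2,3,4,5,6,7,8}; col 9 has {3,4,7,8}; box has {2,3,4,5,6,8,9} → only 1 remains.
H9 = 6: row 9 has {2,4,9}; col 8 has {1,2,3,4,5}; box has {1,2,3,4,7,8} → only 6 remains.
J9 = 5: row 9 has {2,4,6,9}; col 9 has {1,3,4,7,8}; box has {1,2,3,4,6,7,8} → only 5 remains.
H2 = 9: row 2 has {1,5,8}; col 8 has {1,2,3,4,5,6}; box has {1,3,4,5,7} → only 9 remains.
H3 = 8: row 3 has {1,9}; col 8 has {1,2,3,4,5,6,9}; box has {1,3,4,5,7,9} → only 8 remains.
B4 = 5: row 4 has {1,2,4,9}; col 2 has {2,6,8}; box has {1,2,3,4,6,7} → only 5 remains.
C4 = 8: row 4 has {1,2,4,5,9}; col 3 has {1,4,6}; box has {1,2,3,4,5,6,7} → only 8 remains.
H4 = 7: row 4 has {1,2,4,5,8,9}; col 8 has {1,2,3,4,5,6,8,9}; box has {1,2,3,4,5,6,8,9} → only 7 remains.
C6 = 9: row 6 has {1,2,3,4,5,6,7,8}; col 3 has {1,4,6,8}; box has {1,2,3,4,5,6,7,8} → only 9 remains.
J7 = 9: row 7 has {2,3}; col 9 has {1,3,4,5,7,8}; box has {1,2,3,4,5,6,7,8} → only 9 remains.
A9 = 8: row 9 has {2,4,5,6,9}; col 1 has {1,3,5,7,9}; box has {} → only 8 remains.
D9 = 3: row 9 has {2,4,5,6,8,9}; col 4 has {1,2,7,9}; box has {2,5,9} → only 3 remains.
E8 = 6: row 8 has {1,5,7,8}; col 5 has {2,4,5,8,9}; box has {2,3,5,9} → only 6 remains.
C9 = 7: row 9 has {2,3,4,5,6,8,9}; col 3 has {1,4,6,8,9}; box has {8} → only 7 remains.
E4 = 3: row 4 has {1,2,4,5,7,8,9}; col 5 has {2,4,5,6,8,9}; box has {1,2,4,5,7,8,9} → only 3 remains.
F4 = 6: row 4 has {1,2,3,4,5,7,8,9}; col 6 has {1,2,5,8,9}; box has {1,2,3,4,5,7,8,9} → only 6 remains.
C7 = 5: row 7 has {2,3,9}; col 3 has {1,4,6,7,8,9}; box has {7,8} → only 5 remains.
D8 = 4: row 8 has {1,5,6,7,8}; col 4 has {1,2,3,7,9}; box has {2,3,5,6,9} → only 4 remains.
B9 = 1: row 9 has {2,3,4,5,6,7,8,9}; col 2 has {2,5,6,8}; box has {5,7,8} → only 1 remains.
D2 = 6: row 2 has {1,5,8,9}; col 4 has {1,2,3,4,7,9}; box has {1,2,8,9} → only 6 remains.
J2 = 2: row 2 has {1,5,6,8,9}; col 9 has {1,3,4,5,7,8,9}; box has {1,3,4,5,7,8,9} → only 2 remains.
D3 = 5: row 3 has {1,8,9}; col 4 has {1,2,3,4,6,7,9}; box has {1,2,6,8,9} → only 5 remains.
E3 = 7: row 3 has {1,5,8,9}; col 5 has {2,3,4,5,6,8,9}; box has {1,2,5,6,8,9} → only 7 remains.
J3 = 6: row 3 has {1,5,7,8,9}; col 9 has {1,2,3,4,5,7,8,9}; box has {1,2,3,4,5,7,8,9} → only 6 remains.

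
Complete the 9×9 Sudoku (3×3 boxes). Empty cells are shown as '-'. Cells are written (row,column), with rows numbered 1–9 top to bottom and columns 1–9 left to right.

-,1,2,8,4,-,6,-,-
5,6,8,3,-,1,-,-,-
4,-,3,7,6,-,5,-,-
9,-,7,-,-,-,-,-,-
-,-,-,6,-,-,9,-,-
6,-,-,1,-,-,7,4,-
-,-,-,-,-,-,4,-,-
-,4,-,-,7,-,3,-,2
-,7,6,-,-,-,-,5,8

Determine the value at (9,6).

(1,1) = 7 (sole candidate).
(2,7) = 2 (sole candidate).
(3,2) = 9 (sole candidate).
(3,6) = 2 (sole candidate).
(3,9) = 1 (sole candidate).
(6,3) = 5 (sole candidate).
(6,9) = 3 (sole candidate).
(9,7) = 1 (sole candidate).
(1,9) = 9 (sole candidate).
(2,5) = 9 (sole candidate).
(2,8) = 7 (sole candidate).
(2,9) = 4 (sole candidate).
(3,8) = 8 (sole candidate).
(4,7) = 8 (sole candidate).
(5,9) = 5 (sole candidate).
(1,6) = 5 (sole candidate).
(1,8) = 3 (sole candidate).
(4,9) = 6 (sole candidate).
(7,9) = 7 (sole candidate).
(4,8) = 1 (hidden single in row 4).
(5,8) = 2 (sole candidate).
(5,6) = 7 (hidden single in row 5).
(5,3) = 4 (hidden single in row 5).
(5,1) = 1 (hidden single in row 5).
(8,1) = 8 (sole candidate).
(6,6) = 9 (hidden single in row 6).
(8,6) = 6 (sole candidate).
(8,8) = 9 (sole candidate).
(7,8) = 6 (sole candidate).
(8,3) = 1 (sole candidate).
(8,4) = 5 (sole candidate).
(7,3) = 9 (sole candidate).
(7,4) = 2 (sole candidate).
(9,5) = 3 (sole candidate).
(9,6) = 4: row 9 has {1,3,5,6,7,8}; col 6 has {1,2,5,6,7,9}; box has {2,3,5,6,7} → only 4 remains.

4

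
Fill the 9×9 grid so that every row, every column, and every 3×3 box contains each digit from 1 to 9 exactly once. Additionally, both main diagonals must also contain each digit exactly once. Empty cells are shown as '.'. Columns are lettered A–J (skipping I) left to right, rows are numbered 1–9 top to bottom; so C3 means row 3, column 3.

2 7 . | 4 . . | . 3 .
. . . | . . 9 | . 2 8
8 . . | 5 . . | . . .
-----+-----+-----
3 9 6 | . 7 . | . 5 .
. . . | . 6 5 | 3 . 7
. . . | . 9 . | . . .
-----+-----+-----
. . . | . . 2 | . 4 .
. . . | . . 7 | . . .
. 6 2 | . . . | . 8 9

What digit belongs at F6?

4

H8 = 1: row 8 has {7}; col 8 has {2,3,4,5,8}; box has {4,8,9}; main diagonal has {2,6,9} → only 1 remains.
D4 = 8: row 4 has {3,5,6,7,9}; col 4 has {4,5}; box has {5,6,7,9}; main diagonal has {1,2,6,9} → only 8 remains.
H5 = 9: row 5 has {3,5,6,7}; col 8 has {1,2,3,4,5,8}; box has {3,5,7} → only 9 remains.
H6 = 6: row 6 has {9}; col 8 has {1,2,3,4,5,8,9}; box has {3,5,7,9} → only 6 remains.
H3 = 7: row 3 has {5,8}; col 8 has {1,2,3,4,5,6,8,9}; box has {2,3,8} → only 7 remains.
D2 = 7: in row 2, 7 can only go here (every other open cell in that row sees a 7).
E3 = 2: in row 3, 2 can only go here (every other open cell in that row sees a 2).
G3 = 9: in row 3, 9 can only go here (every other open cell in that row sees a 9).
C1 = 9: in row 1, 9 can only go here (every other open cell in that row sees a 9).
A2 = 6: in column 1, 6 can only go here (every other open cell in that column sees a 6).
D5 = 2: in column 4, 2 can only go here (every other open cell in that column sees a 2).
B6 = 2: in column 2, 2 can only go here (every other open cell in that column sees a 2).
F1 = 8: in column 6, 8 can only go here (every other open cell in that column sees an 8).
E1 = 1: row 1 has {2,3,4,7,8,9}; col 5 has {2,6,7,9}; box has {2,4,5,7,8,9} → only 1 remains.
J1 = 5: row 1 has {1,2,3,4,7,8,9}; col 9 has {7,8,9}; box has {2,3,7,8,9}; anti-diagonal has {2,6,9} → only 5 remains.
E2 = 3: row 2 has {2,6,7,8,9}; col 5 has {1,2,6,7,9}; box has {1,2,4,5,7,8,9} → only 3 remains.
F3 = 6: row 3 has {2,5,7,8,9}; col 6 has {2,5,7,8,9}; box has {1,2,3,4,5,7,8,9} → only 6 remains.
G1 = 6: row 1 has {1,2,3,4,5,7,8,9}; col 7 has {3,9}; box has {2,3,5,7,8,9} → only 6 remains.
G6 = 8: in column 7, 8 can only go here (every other open cell in that column sees an 8).
G7 = 7: in main diagonal, 7 can only go here (every other open cell in that diagonal sees a 7).
G9 = 5: row 9 has {2,6,8,9}; col 7 has {3,6,7,8,9}; box has {1,4,7,8,9} → only 5 remains.
G8 = 2: row 8 has {1,7}; col 7 has {3,5,6,7,8,9}; box has {1,4,5,7,8,9} → only 2 remains.
E9 = 4: row 9 has {2,5,6,8,9}; col 5 has {1,2,3,6,7,9}; box has {2,7} → only 4 remains.
J4 = 2: in row 4, 2 can only go here (every other open cell in that row sees a 2).
A9 = 7: in row 9, 7 can only go here (every other open cell in that row sees a 7).
C6 = 7: in row 6, 7 can only go here (every other open cell in that row sees a 7).
A6 = 5: in row 6, 5 can only go here (every other open cell in that row sees a 5).
B2 = 5: in main diagonal, 5 can only go here (every other open cell in that diagonal sees a 5).
E7 = 5: in row 7, 5 can only go here (every other open cell in that row sees a 5).
E8 = 8: row 8 has {1,2,7}; col 5 has {1,2,3,4,5,6,7,9}; box has {2,4,5,7} → only 8 remains.
C8 = 5: in row 8, 5 can only go here (every other open cell in that row sees a 5).
C7 = 8: in anti-diagonal, 8 can only go here (every other open cell in that diagonal sees an 8).
B5 = 8: in row 5, 8 can only go here (every other open cell in that row sees an 8).
C3 = 3: in column 3, 3 can only go here (every other open cell in that column sees a 3).
F6 = 4: row 6 has {2,5,6,7,8,9}; col 6 has {2,5,6,7,8,9}; box has {2,5,6,7,8,9}; main diagonal has {1,2,3,5,6,7,8,9} → only 4 remains.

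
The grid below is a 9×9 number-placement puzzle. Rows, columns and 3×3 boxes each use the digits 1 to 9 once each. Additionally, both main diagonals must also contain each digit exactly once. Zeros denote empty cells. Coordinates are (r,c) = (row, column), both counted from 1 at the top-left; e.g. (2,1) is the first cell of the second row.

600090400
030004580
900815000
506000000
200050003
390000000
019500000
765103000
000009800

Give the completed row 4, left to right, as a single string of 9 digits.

(2,1) = 1 (sole candidate).
(9,1) = 4 (sole candidate).
(9,2) = 2 (sole candidate).
(9,3) = 3 (sole candidate).
(7,1) = 8 (sole candidate).
(1,2) = 5 (hidden single in row 1).
(1,3) = 8 (hidden single in row 1).
(2,9) = 9 (hidden single in row 2).
(4,5) = 3: in row 4, 3 can only go here (every other open cell in that row sees a 3).
(7,8) = 3 (hidden single in row 7).
(1,4) = 3 (hidden single in row 1).
(3,7) = 3 (hidden single in row 3).
(8,5) = 8 (hidden single in row 8).
(9,8) = 5 (hidden single in row 9).
(6,9) = 5 (hidden single in row 6).
(6,6) = 8 (hidden single in row 6).
(5,2) = 8 (hidden single in row 5).
(4,9) = 8: in row 4, 8 can only go here (every other open cell in that row sees an 8).
(9,9) = 1 (hidden single in row 9).
(1,8) = 1 (hidden single in row 1).
(7,5) = 4 (hidden single in box 8).
(8,9) = 4 (hidden single in column 9).
(7,6) = 2 (hidden single in box 8).
(1,6) = 7 (sole candidate).
(1,9) = 2 (sole candidate).
(4,6) = 1: row 4 has {3,5,6,8}; col 6 has {2,3,4,5,7,8,9}; box has {3,5,8}; anti-diagonal has {2,3,4,5,6,8,9} → only 1 remains.
(5,6) = 6 (sole candidate).
(6,4) = 7 (sole candidate).
(6,5) = 2 (sole candidate).
(7,7) = 7 (sole candidate).
(7,9) = 6 (sole candidate).
(9,4) = 6 (sole candidate).
(9,5) = 7 (sole candidate).
(2,4) = 2 (sole candidate).
(2,5) = 6 (sole candidate).
(3,9) = 7 (sole candidate).
(2,3) = 7 (sole candidate).
(3,2) = 4 (sole candidate).
(3,3) = 2 (sole candidate).
(3,8) = 6 (sole candidate).
(4,2) = 7: row 4 has {1,3,5,6,8}; col 2 has {1,2,3,4,5,6,8,9}; box has {2,3,5,6,8,9} → only 7 remains.
(6,8) = 4 (sole candidate).
(8,8) = 9 (sole candidate).
(4,4) = 4: row 4 has {1,3,5,6,7,8}; col 4 has {1,2,3,5,6,7,8}; box has {1,2,3,5,6,7,8}; main diagonal has {1,2,3,5,6,7,8,9} → only 4 remains.
(4,8) = 2: row 4 has {1,3,4,5,6,7,8}; col 8 has {1,3,4,5,6,8,9}; box has {3,4,5,8} → only 2 remains.
(5,4) = 9 (sole candidate).
(5,7) = 1 (sole candidate).
(5,8) = 7 (sole candidate).
(6,3) = 1 (sole candidate).
(6,7) = 6 (sole candidate).
(8,7) = 2 (sole candidate).
(4,7) = 9: row 4 has {1,2,3,4,5,6,7,8}; col 7 has {1,2,3,4,5,6,7,8}; box has {1,2,3,4,5,6,7,8} → only 9 remains.

576431928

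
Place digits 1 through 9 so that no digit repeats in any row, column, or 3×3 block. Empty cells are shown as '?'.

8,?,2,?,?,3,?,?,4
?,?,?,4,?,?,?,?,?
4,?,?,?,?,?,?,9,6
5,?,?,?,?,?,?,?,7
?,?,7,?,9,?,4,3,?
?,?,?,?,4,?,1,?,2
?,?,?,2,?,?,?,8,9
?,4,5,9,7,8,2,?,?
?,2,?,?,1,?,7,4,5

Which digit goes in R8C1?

R1C7 = 5: row 1 has {2,3,4,8}; col 7 has {1,2,4,7}; box has {4,6,9} → only 5 remains.
R4C8 = 6: row 4 has {5,7}; col 8 has {3,4,8,9}; box has {1,2,3,4,7} → only 6 remains.
R5C9 = 8: row 5 has {3,4,7,9}; col 9 has {2,4,5,6,7,9}; box has {1,2,3,4,6,7} → only 8 remains.
R6C8 = 5: row 6 has {1,2,4}; col 8 has {3,4,6,8,9}; box has {1,2,3,4,6,7,8} → only 5 remains.
R8C8 = 1: row 8 has {2,4,5,7,8,9}; col 8 has {3,4,5,6,8,9}; box has {2,4,5,7,8,9} → only 1 remains.
R8C9 = 3: row 8 has {1,2,4,5,7,8,9}; col 9 has {2,4,5,6,7,8,9}; box has {1,2,4,5,7,8,9} → only 3 remains.
R9C6 = 6: row 9 has {1,2,4,5,7}; col 6 has {3,8}; box has {1,2,7,8,9} → only 6 remains.
R1C5 = 6: row 1 has {2,3,4,5,8}; col 5 has {1,4,7,9}; box has {3,4} → only 6 remains.
R1C8 = 7: row 1 has {2,3,4,5,6,8}; col 8 has {1,3,4,5,6,8,9}; box has {4,5,6,9} → only 7 remains.
R2C8 = 2: row 2 has {4}; col 8 has {1,3,4,5,6,7,8,9}; box has {4,5,6,7,9} → only 2 remains.
R2C9 = 1: row 2 has {2,4}; col 9 has {2,3,4,5,6,7,8,9}; box has {2,4,5,6,7,9} → only 1 remains.
R4C7 = 9: row 4 has {5,6,7}; col 7 has {1,2,4,5,7}; box has {1,2,3,4,5,6,7,8} → only 9 remains.
R6C6 = 7: row 6 has {1,2,4,5}; col 6 has {3,6,8}; box has {4,9} → only 7 remains.
R7C7 = 6: row 7 has {2,8,9}; col 7 has {1,2,4,5,7,9}; box has {1,2,3,4,5,7,8,9} → only 6 remains.
R8C1 = 6: row 8 has {1,2,3,4,5,7,8,9}; col 1 has {4,5,8}; box has {2,4,5} → only 6 remains.

6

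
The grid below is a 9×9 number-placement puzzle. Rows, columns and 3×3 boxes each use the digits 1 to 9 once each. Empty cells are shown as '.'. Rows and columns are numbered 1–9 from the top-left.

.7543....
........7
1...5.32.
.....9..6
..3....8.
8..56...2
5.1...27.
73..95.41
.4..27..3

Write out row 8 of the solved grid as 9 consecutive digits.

R2C1 = 3: in row 2, 3 can only go here (every other open cell in that row sees a 3).
R3C4 = 7: in row 3, 7 can only go here (every other open cell in that row sees a 7).
R8C3 = 2: in row 8, 2 can only go here (every other open cell in that row sees a 2).
R9C4 = 1: in row 9, 1 can only go here (every other open cell in that row sees a 1).
R5C4 = 2: row 5 has {3,8}; col 4 has {1,4,5,7}; box has {5,6,9} → only 2 remains.
R2C4 = 9: in column 4, 9 can only go here (every other open cell in that column sees a 9).
R5C9 = 5: in column 9, 5 can only go here (every other open cell in that column sees a 5).
R4C2 = 5: in row 4, 5 can only go here (every other open cell in that row sees a 5).
R4C1 = 2: in row 4, 2 can only go here (every other open cell in that row sees a 2).
R1C6 = 2: in row 1, 2 can only go here (every other open cell in that row sees a 2).
R2C2 = 2: in row 2, 2 can only go here (every other open cell in that row sees a 2).
R5C1 = 4: in column 1, 4 can only go here (every other open cell in that column sees a 4).
R4C3 = 7: row 4 has {2,5,6,9}; col 3 has {1,2,3,5}; box has {2,3,4,5,8} → only 7 remains.
R5C6 = 1: row 5 has {2,3,4,5,8}; col 6 has {2,5,7,9}; box has {2,5,6,9} → only 1 remains.
R6C3 = 9: row 6 has {2,5,6,8}; col 3 has {1,2,3,5,7}; box has {2,3,4,5,7,8} → only 9 remains.
R5C2 = 6: row 5 has {1,2,3,4,5,8}; col 2 has {2,3,4,5,7}; box has {2,3,4,5,7,8,9} → only 6 remains.
R5C5 = 7: row 5 has {1,2,3,4,5,6,8}; col 5 has {2,3,5,6,9}; box has {1,2,5,6,9} → only 7 remains.
R5C7 = 9: row 5 has {1,2,3,4,5,6,7,8}; col 7 has {2,3}; box has {2,5,6,8} → only 9 remains.
R6C2 = 1: row 6 has {2,5,6,8,9}; col 2 has {2,3,4,5,6,7}; box has {2,3,4,5,6,7,8,9} → only 1 remains.
R6C8 = 3: row 6 has {1,2,5,6,8,9}; col 8 has {2,4,7,8}; box has {2,5,6,8,9} → only 3 remains.
R4C8 = 1: row 4 has {2,5,6,7,9}; col 8 has {2,3,4,7,8}; box has {2,3,5,6,8,9} → only 1 remains.
R6C6 = 4: row 6 has {1,2,3,5,6,8,9}; col 6 has {1,2,5,7,9}; box has {1,2,5,6,7,9} → only 4 remains.
R6C7 = 7: row 6 has {1,2,3,4,5,6,8,9}; col 7 has {2,3,9}; box has {1,2,3,5,6,8,9} → only 7 remains.
R4C5 = 8: row 4 has {1,2,5,6,7,9}; col 5 has {2,3,5,6,7,9}; box has {1,2,4,5,6,7,9} → only 8 remains.
R4C7 = 4: row 4 has {1,2,5,6,7,8,9}; col 7 has {2,3,7,9}; box has {1,2,3,5,6,7,8,9} → only 4 remains.
R7C5 = 4: row 7 has {1,2,5,7}; col 5 has {2,3,5,6,7,8,9}; box has {1,2,5,7,9} → only 4 remains.
R2C5 = 1: row 2 has {2,3,7,9}; col 5 has {2,3,4,5,6,7,8,9}; box has {2,3,4,5,7,9} → only 1 remains.
R4C4 = 3: row 4 has {1,2,4,5,6,7,8,9}; col 4 has {1,2,4,5,7,9}; box has {1,2,4,5,6,7,8,9} → only 3 remains.
R1C7 = 1: in row 1, 1 can only go here (every other open cell in that row sees a 1).
R1C9 = 8: in row 1, 8 can only go here (every other open cell in that row sees an 8).
R7C9 = 9: row 7 has {1,2,4,5,7}; col 9 has {1,2,3,5,6,7,8}; box has {1,2,3,4,7} → only 9 remains.
R3C9 = 4: row 3 has {1,2,3,5,7}; col 9 has {1,2,3,5,6,7,8,9}; box has {1,2,3,7,8} → only 4 remains.
R7C2 = 8: row 7 has {1,2,4,5,7,9}; col 2 has {1,2,3,4,5,6,7}; box has {1,2,3,4,5,7} → only 8 remains.
R7C4 = 6: row 7 has {1,2,4,5,7,8,9}; col 4 has {1,2,3,4,5,7,9}; box has {1,2,4,5,7,9} → only 6 remains.
R7C6 = 3: row 7 has {1,2,4,5,6,7,8,9}; col 6 has {1,2,4,5,7,9}; box has {1,2,4,5,6,7,9} → only 3 remains.
R8C4 = 8: row 8 has {1,2,3,4,5,7,9}; col 4 has {1,2,3,4,5,6,7,9}; box has {1,2,3,4,5,6,7,9} → only 8 remains.
R8C7 = 6: row 8 has {1,2,3,4,5,7,8,9}; col 7 has {1,2,3,4,7,9}; box has {1,2,3,4,7,9} → only 6 remains.

732895641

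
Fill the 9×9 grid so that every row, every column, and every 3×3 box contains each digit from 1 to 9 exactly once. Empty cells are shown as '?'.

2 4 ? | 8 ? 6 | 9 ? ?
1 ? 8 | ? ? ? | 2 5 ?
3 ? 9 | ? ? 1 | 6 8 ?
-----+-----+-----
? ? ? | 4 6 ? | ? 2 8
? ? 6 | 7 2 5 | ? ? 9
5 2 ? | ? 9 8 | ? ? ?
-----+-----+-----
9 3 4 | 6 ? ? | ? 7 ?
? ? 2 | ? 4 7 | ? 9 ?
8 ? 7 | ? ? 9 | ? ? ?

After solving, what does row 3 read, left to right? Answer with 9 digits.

r1c3 = 5 (sole candidate).
r3c2 = 7: row 3 has {1,3,6,8,9}; col 2 has {2,3,4}; box has {1,2,3,4,5,8,9} → only 7 remains.
r3c5 = 5: row 3 has {1,3,6,7,8,9}; col 5 has {2,4,6,9}; box has {1,6,8} → only 5 remains.
r3c9 = 4: row 3 has {1,3,5,6,7,8,9}; col 9 has {8,9}; box has {2,5,6,8,9} → only 4 remains.
r4c1 = 7 (sole candidate).
r4c6 = 3 (sole candidate).
r5c1 = 4 (sole candidate).
r6c4 = 1 (sole candidate).
r7c6 = 2 (sole candidate).
r8c1 = 6 (sole candidate).
r2c2 = 6 (sole candidate).
r2c6 = 4 (sole candidate).
r3c4 = 2: row 3 has {1,3,4,5,6,7,8,9}; col 4 has {1,4,6,7,8}; box has {1,4,5,6,8} → only 2 remains.

379251684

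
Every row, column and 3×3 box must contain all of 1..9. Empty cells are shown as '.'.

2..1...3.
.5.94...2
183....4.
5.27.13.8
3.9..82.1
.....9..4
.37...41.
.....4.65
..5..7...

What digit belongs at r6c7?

r2c3 = 6: row 2 has {2,4,5,9}; col 3 has {2,3,5,7,9}; box has {1,2,3,5,8} → only 6 remains.
r2c6 = 3: row 2 has {2,4,5,6,9}; col 6 has {1,4,7,8,9}; box has {1,4,9} → only 3 remains.
r4c5 = 6: row 4 has {1,2,3,5,7,8}; col 5 has {4}; box has {1,7,8,9} → only 6 remains.
r4c8 = 9: row 4 has {1,2,3,5,6,7,8}; col 8 has {1,3,4,6}; box has {1,2,3,4,8} → only 9 remains.
r5c5 = 5: row 5 has {1,2,3,8,9}; col 5 has {4,6}; box has {1,6,7,8,9} → only 5 remains.
r5c8 = 7: row 5 has {1,2,3,5,8,9}; col 8 has {1,3,4,6,9}; box has {1,2,3,4,8,9} → only 7 remains.
r6c8 = 5: row 6 has {4,9}; col 8 has {1,3,4,6,7,9}; box has {1,2,3,4,7,8,9} → only 5 remains.
r7c9 = 9: row 7 has {1,3,4,7}; col 9 has {1,2,4,5,8}; box has {1,4,5,6} → only 9 remains.
r9c7 = 8: row 9 has {5,7}; col 7 has {2,3,4}; box has {1,4,5,6,9} → only 8 remains.
r9c8 = 2: row 9 has {5,7,8}; col 8 has {1,3,4,5,6,7,9}; box has {1,4,5,6,8,9} → only 2 remains.
r9c9 = 3: row 9 has {2,5,7,8}; col 9 has {1,2,4,5,8,9}; box has {1,2,4,5,6,8,9} → only 3 remains.
r1c3 = 4: row 1 has {1,2,3}; col 3 has {2,3,5,6,7,9}; box has {1,2,3,5,6,8} → only 4 remains.
r2c1 = 7: row 2 has {2,3,4,5,6,9}; col 1 has {1,2,3,5}; box has {1,2,3,4,5,6,8} → only 7 remains.
r2c7 = 1: row 2 has {2,3,4,5,6,7,9}; col 7 has {2,3,4,8}; box has {2,3,4} → only 1 remains.
r2c8 = 8: row 2 has {1,2,3,4,5,6,7,9}; col 8 has {1,2,3,4,5,6,7,9}; box has {1,2,3,4} → only 8 remains.
r4c2 = 4: row 4 has {1,2,3,5,6,7,8,9}; col 2 has {3,5,8}; box has {2,3,5,9} → only 4 remains.
r5c2 = 6: row 5 has {1,2,3,5,7,8,9}; col 2 has {3,4,5,8}; box has {2,3,4,5,9} → only 6 remains.
r5c4 = 4: row 5 has {1,2,3,5,6,7,8,9}; col 4 has {1,7,9}; box has {1,5,6,7,8,9} → only 4 remains.
r6c1 = 8: row 6 has {4,5,9}; col 1 has {1,2,3,5,7}; box has {2,3,4,5,6,9} → only 8 remains.
r6c3 = 1: row 6 has {4,5,8,9}; col 3 has {2,3,4,5,6,7,9}; box has {2,3,4,5,6,8,9} → only 1 remains.
r6c7 = 6: row 6 has {1,4,5,8,9}; col 7 has {1,2,3,4,8}; box has {1,2,3,4,5,7,8,9} → only 6 remains.

6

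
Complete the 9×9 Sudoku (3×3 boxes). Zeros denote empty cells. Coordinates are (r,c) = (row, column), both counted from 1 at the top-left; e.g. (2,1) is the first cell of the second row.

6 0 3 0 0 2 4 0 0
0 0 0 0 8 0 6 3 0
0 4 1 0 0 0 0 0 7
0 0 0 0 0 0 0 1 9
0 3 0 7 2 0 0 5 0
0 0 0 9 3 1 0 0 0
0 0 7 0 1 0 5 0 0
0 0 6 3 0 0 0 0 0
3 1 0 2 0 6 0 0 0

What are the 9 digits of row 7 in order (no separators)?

(5,7) = 8: row 5 has {2,3,5,7}; col 7 has {4,5,6}; box has {1,5,9} → only 8 remains.
(5,6) = 4: row 5 has {2,3,5,7,8}; col 6 has {1,2,6}; box has {1,2,3,7,9} → only 4 remains.
(5,9) = 6: row 5 has {2,3,4,5,7,8}; col 9 has {7,9}; box has {1,5,8,9} → only 6 remains.
(5,3) = 9: row 5 has {2,3,4,5,6,7,8}; col 3 has {1,3,6,7}; box has {3} → only 9 remains.
(5,1) = 1: row 5 has {2,3,4,5,6,7,8,9}; col 1 has {3,6}; box has {3,9} → only 1 remains.
(2,4) = 4: in row 2, 4 can only go here (every other open cell in that row sees a 4).
(7,4) = 8: row 7 has {1,5,7}; col 4 has {2,3,4,7,9}; box has {1,2,3,6} → only 8 remains.
(7,6) = 9: row 7 has {1,5,7,8}; col 6 has {1,2,4,6}; box has {1,2,3,6,8} → only 9 remains.
(7,2) = 2: row 7 has {1,5,7,8,9}; col 2 has {1,3,4}; box has {1,3,6,7} → only 2 remains.
(7,1) = 4: row 7 has {1,2,5,7,8,9}; col 1 has {1,3,6}; box has {1,2,3,6,7} → only 4 remains.
(7,8) = 6: row 7 has {1,2,4,5,7,8,9}; col 8 has {1,3,5}; box has {5} → only 6 remains.
(7,9) = 3: row 7 has {1,2,4,5,6,7,8,9}; col 9 has {6,7,9}; box has {5,6} → only 3 remains.

427819563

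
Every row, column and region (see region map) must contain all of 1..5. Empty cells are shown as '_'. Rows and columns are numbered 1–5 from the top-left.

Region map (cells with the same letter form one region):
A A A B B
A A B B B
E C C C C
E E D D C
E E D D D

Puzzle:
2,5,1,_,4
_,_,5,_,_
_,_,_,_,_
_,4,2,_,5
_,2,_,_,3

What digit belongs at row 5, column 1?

1

row 1, column 4 = 3 (sole candidate).
row 2, column 2 = 3 (sole candidate).
row 3, column 2 = 1 (sole candidate).
row 3, column 5 = 2 (sole candidate).
row 4, column 4 = 1 (sole candidate).
row 5, column 3 = 4 (sole candidate).
row 5, column 4 = 5 (sole candidate).
row 2, column 1 = 4 (sole candidate).
row 2, column 4 = 2 (sole candidate).
row 2, column 5 = 1 (sole candidate).
row 3, column 3 = 3 (sole candidate).
row 3, column 4 = 4 (sole candidate).
row 4, column 1 = 3 (sole candidate).
row 5, column 1 = 1: row 5 has {2,3,4,5}; col 1 has {2,3,4}; region has {2,3,4} → only 1 remains.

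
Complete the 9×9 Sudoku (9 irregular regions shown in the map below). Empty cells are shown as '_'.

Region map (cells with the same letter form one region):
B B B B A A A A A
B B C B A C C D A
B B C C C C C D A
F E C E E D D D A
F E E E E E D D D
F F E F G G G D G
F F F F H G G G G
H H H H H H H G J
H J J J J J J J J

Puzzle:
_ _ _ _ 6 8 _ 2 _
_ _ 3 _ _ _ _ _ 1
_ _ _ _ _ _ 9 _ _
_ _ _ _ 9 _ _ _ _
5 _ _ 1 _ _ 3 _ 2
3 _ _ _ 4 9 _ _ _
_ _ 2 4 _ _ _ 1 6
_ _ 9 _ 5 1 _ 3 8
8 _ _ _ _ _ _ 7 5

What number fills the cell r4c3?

8

r2c5 = 7: row 2 has {1,3}; col 5 has {4,5,6,9}; region has {1,2,6,8} → only 7 remains.
r5c5 = 8: row 5 has {1,2,3,5}; col 5 has {4,5,6,7,9}; region has {1,9} → only 8 remains.
r6c9 = 7: row 6 has {3,4,9}; col 9 has {1,2,5,6,8}; region has {1,3,4,6,9} → only 7 remains.
r7c5 = 3: row 7 has {1,2,4,6}; col 5 has {4,5,6,7,8,9}; region has {1,5,8,9} → only 3 remains.
r7c6 = 5: row 7 has {1,2,3,4,6}; col 6 has {1,8,9}; region has {1,3,4,6,7,9} → only 5 remains.
r7c7 = 8: row 7 has {1,2,3,4,5,6}; col 7 has {3,9}; region has {1,3,4,5,6,7,9} → only 8 remains.
r6c7 = 2: row 6 has {3,4,7,9}; col 7 has {3,8,9}; region has {1,3,4,5,6,7,8,9} → only 2 remains.
r5c8 = 9: in row 5, 9 can only go here (every other open cell in that row sees a 9).
r6c2 = 1: in row 6, 1 can only go here (every other open cell in that row sees a 1).
r9c6 = 3: in column 6, 3 can only go here (every other open cell in that column sees a 3).
r1c9 = 9: in column 9, 9 can only go here (every other open cell in that column sees a 9).
r1c7 = 5: in region A, 5 can only go here (every other open cell in that region sees a 5).
r4c7 = 1: in region D, 1 can only go here (every other open cell in that region sees a 1).
r8c7 = 7: in column 7, 7 can only go here (every other open cell in that column sees a 7).
r4c6 = 7: in region D, 7 can only go here (every other open cell in that region sees a 7).
r4c1 = 6: row 4 has {1,7,9}; col 1 has {3,5,8}; region has {1,2,3,4,5} → only 6 remains.
r6c4 = 8: row 6 has {1,2,3,4,7,9}; col 4 has {1,4}; region has {1,2,3,4,5,6} → only 8 remains.
Singles propagation stalls; r4c3 is still open with candidates {4,5,8}.
  Try r4c3 = 4: this forces r2c7=6, r3c6=2; then r2c6 has no candidate left — contradiction.
  Try r4c3 = 5: then region E has no cell left for 5 — contradiction.
So r4c3 = 8.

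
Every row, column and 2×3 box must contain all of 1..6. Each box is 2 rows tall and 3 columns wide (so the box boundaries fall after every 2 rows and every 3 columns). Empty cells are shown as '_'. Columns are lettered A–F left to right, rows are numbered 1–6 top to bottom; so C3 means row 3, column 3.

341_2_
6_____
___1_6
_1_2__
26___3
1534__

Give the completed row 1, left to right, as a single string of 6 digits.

F1 = 5: row 1 has {1,2,3,4}; col 6 has {3,6}; box has {2} → only 5 remains.
B2 = 2: row 2 has {6}; col 2 has {1,4,5,6}; box has {1,3,4,6} → only 2 remains.
C2 = 5: row 2 has {2,6}; col 3 has {1,3}; box has {1,2,3,4,6} → only 5 remains.
D2 = 3: row 2 has {2,5,6}; col 4 has {1,2,4}; box has {2,5} → only 3 remains.
B3 = 3: row 3 has {1,6}; col 2 has {1,2,4,5,6}; box has {1} → only 3 remains.
F4 = 4: row 4 has {1,2}; col 6 has {3,5,6}; box has {1,2,6} → only 4 remains.
C5 = 4: row 5 has {2,3,6}; col 3 has {1,3,5}; box has {1,2,3,5,6} → only 4 remains.
D5 = 5: row 5 has {2,3,4,6}; col 4 has {1,2,3,4}; box has {3,4} → only 5 remains.
E5 = 1: row 5 has {2,3,4,5,6}; col 5 has {2}; box has {3,4,5} → only 1 remains.
E6 = 6: row 6 has {1,3,4,5}; col 5 has {1,2}; box has {1,3,4,5} → only 6 remains.
F6 = 2: row 6 has {1,3,4,5,6}; col 6 has {3,4,5,6}; box has {1,3,4,5,6} → only 2 remains.
D1 = 6: row 1 has {1,2,3,4,5}; col 4 has {1,2,3,4,5}; box has {2,3,5} → only 6 remains.

341625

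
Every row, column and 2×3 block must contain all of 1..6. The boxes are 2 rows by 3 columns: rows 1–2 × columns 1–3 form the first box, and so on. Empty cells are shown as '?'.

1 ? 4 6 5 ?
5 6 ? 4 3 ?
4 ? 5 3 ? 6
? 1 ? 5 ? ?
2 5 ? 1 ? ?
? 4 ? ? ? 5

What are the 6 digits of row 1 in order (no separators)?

134652

R1C6 = 2: row 1 has {1,4,5,6}; col 6 has {5,6}; box has {3,4,5,6} → only 2 remains.
R2C3 = 2 (sole candidate).
R2C6 = 1 (sole candidate).
R3C2 = 2 (sole candidate).
R3C5 = 1 (sole candidate).
R4C6 = 4 (sole candidate).
R5C6 = 3 (sole candidate).
R6C4 = 2 (sole candidate).
R6C5 = 6 (sole candidate).
R1C2 = 3: row 1 has {1,2,4,5,6}; col 2 has {1,2,4,5,6}; box has {1,2,4,5,6} → only 3 remains.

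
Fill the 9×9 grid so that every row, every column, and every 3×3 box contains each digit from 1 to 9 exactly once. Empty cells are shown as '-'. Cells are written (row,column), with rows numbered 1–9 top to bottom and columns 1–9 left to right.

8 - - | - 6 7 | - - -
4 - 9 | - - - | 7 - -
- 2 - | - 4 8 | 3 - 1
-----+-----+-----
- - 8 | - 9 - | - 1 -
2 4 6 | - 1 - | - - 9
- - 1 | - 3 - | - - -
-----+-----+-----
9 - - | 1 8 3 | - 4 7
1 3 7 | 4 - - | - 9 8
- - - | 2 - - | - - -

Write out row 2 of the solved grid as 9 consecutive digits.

(3,3) = 5: row 3 has {1,2,3,4,8}; col 3 has {1,6,7,8,9}; box has {2,4,8,9} → only 5 remains.
(3,4) = 9: row 3 has {1,2,3,4,5,8}; col 4 has {1,2,4}; box has {4,6,7,8} → only 9 remains.
(3,8) = 6: row 3 has {1,2,3,4,5,8,9}; col 8 has {1,4,9}; box has {1,3,7} → only 6 remains.
(5,6) = 5: row 5 has {1,2,4,6,9}; col 6 has {3,7,8}; box has {1,3,9} → only 5 remains.
(5,7) = 8: row 5 has {1,2,4,5,6,9}; col 7 has {3,7}; box has {1,9} → only 8 remains.
(7,3) = 2: row 7 has {1,3,4,7,8,9}; col 3 has {1,5,6,7,8,9}; box has {1,3,7,9} → only 2 remains.
(8,5) = 5: row 8 has {1,3,4,7,8,9}; col 5 has {1,3,4,6,8,9}; box has {1,2,3,4,8} → only 5 remains.
(8,6) = 6: row 8 has {1,3,4,5,7,8,9}; col 6 has {3,5,7,8}; box has {1,2,3,4,5,8} → only 6 remains.
(8,7) = 2: row 8 has {1,3,4,5,6,7,8,9}; col 7 has {3,7,8}; box has {4,7,8,9} → only 2 remains.
(9,3) = 4: row 9 has {2}; col 3 has {1,2,5,6,7,8,9}; box has {1,2,3,7,9} → only 4 remains.
(9,5) = 7: row 9 has {2,4}; col 5 has {1,3,4,5,6,8,9}; box has {1,2,3,4,5,6,8} → only 7 remains.
(9,6) = 9: row 9 has {2,4,7}; col 6 has {3,5,6,7,8}; box has {1,2,3,4,5,6,7,8} → only 9 remains.
(1,2) = 1: row 1 has {6,7,8}; col 2 has {2,3,4}; box has {2,4,5,8,9} → only 1 remains.
(1,3) = 3: row 1 has {1,6,7,8}; col 3 has {1,2,4,5,6,7,8,9}; box has {1,2,4,5,8,9} → only 3 remains.
(1,4) = 5: row 1 has {1,3,6,7,8}; col 4 has {1,2,4,9}; box has {4,6,7,8,9} → only 5 remains.
(1,8) = 2: row 1 has {1,3,5,6,7,8}; col 8 has {1,4,6,9}; box has {1,3,6,7} → only 2 remains.
(1,9) = 4: row 1 has {1,2,3,5,6,7,8}; col 9 has {1,7,8,9}; box has {1,2,3,6,7} → only 4 remains.
(2,2) = 6: row 2 has {4,7,9}; col 2 has {1,2,3,4}; box has {1,2,3,4,5,8,9} → only 6 remains.
(2,4) = 3: row 2 has {4,6,7,9}; col 4 has {1,2,4,5,9}; box has {4,5,6,7,8,9} → only 3 remains.
(2,5) = 2: row 2 has {3,4,6,7,9}; col 5 has {1,3,4,5,6,7,8,9}; box has {3,4,5,6,7,8,9} → only 2 remains.
(2,6) = 1: row 2 has {2,3,4,6,7,9}; col 6 has {3,5,6,7,8,9}; box has {2,3,4,5,6,7,8,9} → only 1 remains.
(2,9) = 5: row 2 has {1,2,3,4,6,7,9}; col 9 has {1,4,7,8,9}; box has {1,2,3,4,6,7} → only 5 remains.
(3,1) = 7: row 3 has {1,2,3,4,5,6,8,9}; col 1 has {1,2,4,8,9}; box has {1,2,3,4,5,6,8,9} → only 7 remains.
(5,4) = 7: row 5 has {1,2,4,5,6,8,9}; col 4 has {1,2,3,4,5,9}; box has {1,3,5,9} → only 7 remains.
(5,8) = 3: row 5 has {1,2,4,5,6,7,8,9}; col 8 has {1,2,4,6,9}; box has {1,8,9} → only 3 remains.
(6,1) = 5: row 6 has {1,3}; col 1 has {1,2,4,7,8,9}; box has {1,2,4,6,8} → only 5 remains.
(6,8) = 7: row 6 has {1,3,5}; col 8 has {1,2,3,4,6,9}; box has {1,3,8,9} → only 7 remains.
(7,2) = 5: row 7 has {1,2,3,4,7,8,9}; col 2 has {1,2,3,4,6}; box has {1,2,3,4,7,9} → only 5 remains.
(7,7) = 6: row 7 has {1,2,3,4,5,7,8,9}; col 7 has {2,3,7,8}; box has {2,4,7,8,9} → only 6 remains.
(9,1) = 6: row 9 has {2,4,7,9}; col 1 has {1,2,4,5,7,8,9}; box has {1,2,3,4,5,7,9} → only 6 remains.
(9,2) = 8: row 9 has {2,4,6,7,9}; col 2 has {1,2,3,4,5,6}; box has {1,2,3,4,5,6,7,9} → only 8 remains.
(9,8) = 5: row 9 has {2,4,6,7,8,9}; col 8 has {1,2,3,4,6,7,9}; box has {2,4,6,7,8,9} → only 5 remains.
(9,9) = 3: row 9 has {2,4,5,6,7,8,9}; col 9 has {1,4,5,7,8,9}; box has {2,4,5,6,7,8,9} → only 3 remains.
(1,7) = 9: row 1 has {1,2,3,4,5,6,7,8}; col 7 has {2,3,6,7,8}; box has {1,2,3,4,5,6,7} → only 9 remains.
(2,8) = 8: row 2 has {1,2,3,4,5,6,7,9}; col 8 has {1,2,3,4,5,6,7,9}; box has {1,2,3,4,5,6,7,9} → only 8 remains.

469321785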